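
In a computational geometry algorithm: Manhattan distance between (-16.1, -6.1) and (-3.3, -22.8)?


|(-16.1)-(-3.3)| + |(-6.1)-(-22.8)| = 12.8 + 16.7 = 29.5

29.5


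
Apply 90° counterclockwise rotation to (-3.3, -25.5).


90° CCW: (x,y) -> (-y, x)
(-3.3,-25.5) -> (25.5, -3.3)

(25.5, -3.3)


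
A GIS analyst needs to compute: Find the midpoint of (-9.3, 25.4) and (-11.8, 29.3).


M = (((-9.3)+(-11.8))/2, (25.4+29.3)/2)
= (-10.55, 27.35)

(-10.55, 27.35)


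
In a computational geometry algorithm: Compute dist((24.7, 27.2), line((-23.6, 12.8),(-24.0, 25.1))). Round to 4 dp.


|cross product| = 599.85
|line direction| = sqrt(151.45) = 12.3065
Distance = 599.85/sqrt(151.45) = 48.7425

48.7425


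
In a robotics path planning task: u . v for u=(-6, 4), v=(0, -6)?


u . v = u_x*v_x + u_y*v_y = (-6)*0 + 4*(-6)
= 0 + (-24) = -24

-24


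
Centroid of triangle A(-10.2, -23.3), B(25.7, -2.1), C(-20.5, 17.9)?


Centroid = ((x_A+x_B+x_C)/3, (y_A+y_B+y_C)/3)
= (((-10.2)+25.7+(-20.5))/3, ((-23.3)+(-2.1)+17.9)/3)
= (-1.6667, -2.5)

(-1.6667, -2.5)


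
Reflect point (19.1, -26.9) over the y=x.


Reflection over y=x: (x,y) -> (y,x)
(19.1, -26.9) -> (-26.9, 19.1)

(-26.9, 19.1)


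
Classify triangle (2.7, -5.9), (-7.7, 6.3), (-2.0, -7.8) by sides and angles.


Side lengths squared: AB^2=257, BC^2=231.3, CA^2=25.7
Sorted: [25.7, 231.3, 257]
By sides: Scalene, By angles: Right

Scalene, Right


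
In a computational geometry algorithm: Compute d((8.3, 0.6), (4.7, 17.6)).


dx=-3.6, dy=17
d^2 = (-3.6)^2 + 17^2 = 301.96
d = sqrt(301.96) = 17.377

17.377


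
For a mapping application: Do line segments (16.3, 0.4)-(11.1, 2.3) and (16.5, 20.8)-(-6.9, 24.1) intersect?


Cross products: d1=478.02, d2=450.72, d3=-106.46, d4=-79.16
d1*d2 < 0 and d3*d4 < 0? no

No, they don't intersect


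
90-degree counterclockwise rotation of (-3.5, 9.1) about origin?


90° CCW: (x,y) -> (-y, x)
(-3.5,9.1) -> (-9.1, -3.5)

(-9.1, -3.5)


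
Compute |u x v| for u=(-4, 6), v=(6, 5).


|u x v| = |(-4)*5 - 6*6|
= |(-20) - 36| = 56

56


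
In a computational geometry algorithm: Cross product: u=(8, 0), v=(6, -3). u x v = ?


u x v = u_x*v_y - u_y*v_x = 8*(-3) - 0*6
= (-24) - 0 = -24

-24


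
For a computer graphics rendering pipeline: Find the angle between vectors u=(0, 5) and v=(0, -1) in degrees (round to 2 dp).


u.v = -5, |u| = sqrt(25) = 5, |v| = sqrt(1) = 1
cos(theta) = u.v/(|u||v|) = -5/sqrt(25) = -1
theta = acos(-1) = 180 degrees

180 degrees


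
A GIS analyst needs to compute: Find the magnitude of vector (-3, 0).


|u| = sqrt((-3)^2 + 0^2) = sqrt(9) = 3

3


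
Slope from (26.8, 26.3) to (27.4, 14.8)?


slope = (y2-y1)/(x2-x1) = (14.8-26.3)/(27.4-26.8) = (-11.5)/0.6 = -19.1667

-19.1667


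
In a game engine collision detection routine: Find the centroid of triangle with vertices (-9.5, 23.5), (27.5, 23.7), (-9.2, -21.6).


Centroid = ((x_A+x_B+x_C)/3, (y_A+y_B+y_C)/3)
= (((-9.5)+27.5+(-9.2))/3, (23.5+23.7+(-21.6))/3)
= (2.9333, 8.5333)

(2.9333, 8.5333)


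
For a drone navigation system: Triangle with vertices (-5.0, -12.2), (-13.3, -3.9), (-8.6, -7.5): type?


Side lengths squared: AB^2=137.78, BC^2=35.05, CA^2=35.05
Sorted: [35.05, 35.05, 137.78]
By sides: Isosceles, By angles: Obtuse

Isosceles, Obtuse


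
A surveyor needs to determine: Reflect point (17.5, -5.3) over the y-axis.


Reflection over y-axis: (x,y) -> (-x,y)
(17.5, -5.3) -> (-17.5, -5.3)

(-17.5, -5.3)


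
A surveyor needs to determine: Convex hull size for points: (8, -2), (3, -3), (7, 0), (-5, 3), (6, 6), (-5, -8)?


Convex hull vertices (CCW): (-5, -8), (8, -2), (6, 6), (-5, 3)
Count = 4

4


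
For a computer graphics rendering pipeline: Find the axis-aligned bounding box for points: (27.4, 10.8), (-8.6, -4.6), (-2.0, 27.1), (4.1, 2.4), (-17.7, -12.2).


x range: [-17.7, 27.4]
y range: [-12.2, 27.1]
Bounding box: (-17.7,-12.2) to (27.4,27.1)

(-17.7,-12.2) to (27.4,27.1)


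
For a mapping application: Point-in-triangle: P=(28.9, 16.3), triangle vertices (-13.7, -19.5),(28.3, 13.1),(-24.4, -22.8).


Cross products: AB x AP = 114.84, BC x BP = -147.1, CA x CP = 242.48
All same sign? no

No, outside


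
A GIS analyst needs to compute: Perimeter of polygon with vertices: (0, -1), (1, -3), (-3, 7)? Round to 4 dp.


Sides: (0, -1)->(1, -3): sqrt(5) = 2.236068, (1, -3)->(-3, 7): sqrt(116) = 10.77033, (-3, 7)->(0, -1): sqrt(73) = 8.544004
Sum = 21.550402
Perimeter = 21.5504

21.5504


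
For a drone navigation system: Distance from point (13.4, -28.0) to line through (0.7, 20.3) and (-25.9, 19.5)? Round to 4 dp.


|cross product| = 1294.94
|line direction| = sqrt(708.2) = 26.612
Distance = 1294.94/sqrt(708.2) = 48.66

48.66


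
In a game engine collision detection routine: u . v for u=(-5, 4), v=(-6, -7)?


u . v = u_x*v_x + u_y*v_y = (-5)*(-6) + 4*(-7)
= 30 + (-28) = 2

2


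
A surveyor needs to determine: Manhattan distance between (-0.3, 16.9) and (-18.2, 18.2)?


|(-0.3)-(-18.2)| + |16.9-18.2| = 17.9 + 1.3 = 19.2

19.2


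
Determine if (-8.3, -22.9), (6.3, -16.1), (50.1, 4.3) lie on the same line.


Cross product: (6.3-(-8.3))*(4.3-(-22.9)) - ((-16.1)-(-22.9))*(50.1-(-8.3))
= 0

Yes, collinear


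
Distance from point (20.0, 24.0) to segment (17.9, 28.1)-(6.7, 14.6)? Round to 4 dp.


Project P onto AB: t = 0.1034 (clamped to [0,1])
Closest point on segment: (16.7414, 26.7034)
Distance: 4.2341

4.2341


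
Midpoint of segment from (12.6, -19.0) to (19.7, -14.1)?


M = ((12.6+19.7)/2, ((-19)+(-14.1))/2)
= (16.15, -16.55)

(16.15, -16.55)


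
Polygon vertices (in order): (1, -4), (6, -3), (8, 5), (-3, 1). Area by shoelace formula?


Shoelace sum: (1*(-3) - 6*(-4)) + (6*5 - 8*(-3)) + (8*1 - (-3)*5) + ((-3)*(-4) - 1*1)
= 109
Area = |109|/2 = 54.5

54.5


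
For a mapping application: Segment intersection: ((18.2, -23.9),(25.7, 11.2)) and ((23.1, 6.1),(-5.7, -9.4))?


Cross products: d1=788.05, d2=-106.58, d3=53.01, d4=947.64
d1*d2 < 0 and d3*d4 < 0? no

No, they don't intersect


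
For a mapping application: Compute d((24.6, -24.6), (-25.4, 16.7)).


dx=-50, dy=41.3
d^2 = (-50)^2 + 41.3^2 = 4205.69
d = sqrt(4205.69) = 64.8513

64.8513


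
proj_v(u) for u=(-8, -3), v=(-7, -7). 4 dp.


u.v = 77, |v| = sqrt(98) = 9.8995
Scalar projection = u.v / |v| = 77 / sqrt(98) = 7.7782

7.7782


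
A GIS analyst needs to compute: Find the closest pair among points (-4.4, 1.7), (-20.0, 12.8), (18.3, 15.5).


d(P0,P1) = 19.146, d(P0,P2) = 26.5656, d(P1,P2) = 38.3951
Closest: P0 and P1

Closest pair: (-4.4, 1.7) and (-20.0, 12.8), distance = 19.146


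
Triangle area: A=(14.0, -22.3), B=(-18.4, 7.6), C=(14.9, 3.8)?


Area = |x_A(y_B-y_C) + x_B(y_C-y_A) + x_C(y_A-y_B)|/2
= |53.2 + (-480.24) + (-445.51)|/2
= 872.55/2 = 436.275

436.275


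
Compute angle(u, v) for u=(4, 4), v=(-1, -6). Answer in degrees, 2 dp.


u.v = -28, |u| = sqrt(32) = 5.6569, |v| = sqrt(37) = 6.0828
cos(theta) = u.v/(|u||v|) = -28/sqrt(1184) = -0.813733
theta = acos(-0.813733) = 144.46 degrees

144.46 degrees


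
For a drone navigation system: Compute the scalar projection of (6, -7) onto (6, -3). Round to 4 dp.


u.v = 57, |v| = sqrt(45) = 6.7082
Scalar projection = u.v / |v| = 57 / sqrt(45) = 8.4971

8.4971


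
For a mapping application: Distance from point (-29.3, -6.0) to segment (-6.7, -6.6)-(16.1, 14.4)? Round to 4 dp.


Project P onto AB: t = 0 (clamped to [0,1])
Closest point on segment: (-6.7, -6.6)
Distance: 22.608

22.608


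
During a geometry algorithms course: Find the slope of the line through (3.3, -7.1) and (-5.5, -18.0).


slope = (y2-y1)/(x2-x1) = ((-18)-(-7.1))/((-5.5)-3.3) = (-10.9)/(-8.8) = 1.2386

1.2386


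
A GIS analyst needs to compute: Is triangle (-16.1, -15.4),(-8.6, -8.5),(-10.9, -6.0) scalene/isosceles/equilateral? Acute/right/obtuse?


Side lengths squared: AB^2=103.86, BC^2=11.54, CA^2=115.4
Sorted: [11.54, 103.86, 115.4]
By sides: Scalene, By angles: Right

Scalene, Right


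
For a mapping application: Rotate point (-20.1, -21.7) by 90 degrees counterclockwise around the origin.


90° CCW: (x,y) -> (-y, x)
(-20.1,-21.7) -> (21.7, -20.1)

(21.7, -20.1)


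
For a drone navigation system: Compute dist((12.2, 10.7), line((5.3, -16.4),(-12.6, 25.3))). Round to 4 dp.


|cross product| = 772.82
|line direction| = sqrt(2059.3) = 45.3795
Distance = 772.82/sqrt(2059.3) = 17.0302

17.0302


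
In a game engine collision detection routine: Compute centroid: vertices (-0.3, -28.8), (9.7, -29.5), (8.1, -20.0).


Centroid = ((x_A+x_B+x_C)/3, (y_A+y_B+y_C)/3)
= (((-0.3)+9.7+8.1)/3, ((-28.8)+(-29.5)+(-20))/3)
= (5.8333, -26.1)

(5.8333, -26.1)


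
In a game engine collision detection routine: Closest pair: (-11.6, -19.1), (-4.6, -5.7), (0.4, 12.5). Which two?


d(P0,P1) = 15.1182, d(P0,P2) = 33.8018, d(P1,P2) = 18.8743
Closest: P0 and P1

Closest pair: (-11.6, -19.1) and (-4.6, -5.7), distance = 15.1182


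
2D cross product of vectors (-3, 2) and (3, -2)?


u x v = u_x*v_y - u_y*v_x = (-3)*(-2) - 2*3
= 6 - 6 = 0

0


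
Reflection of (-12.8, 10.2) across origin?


Reflection over origin: (x,y) -> (-x,-y)
(-12.8, 10.2) -> (12.8, -10.2)

(12.8, -10.2)


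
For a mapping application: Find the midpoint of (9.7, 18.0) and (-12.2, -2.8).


M = ((9.7+(-12.2))/2, (18+(-2.8))/2)
= (-1.25, 7.6)

(-1.25, 7.6)


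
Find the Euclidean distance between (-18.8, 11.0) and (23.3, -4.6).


dx=42.1, dy=-15.6
d^2 = 42.1^2 + (-15.6)^2 = 2015.77
d = sqrt(2015.77) = 44.8973

44.8973


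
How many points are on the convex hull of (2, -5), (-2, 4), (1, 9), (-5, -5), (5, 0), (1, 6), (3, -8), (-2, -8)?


Convex hull vertices (CCW): (-5, -5), (-2, -8), (3, -8), (5, 0), (1, 9), (-2, 4)
Count = 6

6


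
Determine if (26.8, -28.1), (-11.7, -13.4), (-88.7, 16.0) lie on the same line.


Cross product: ((-11.7)-26.8)*(16-(-28.1)) - ((-13.4)-(-28.1))*((-88.7)-26.8)
= 0

Yes, collinear


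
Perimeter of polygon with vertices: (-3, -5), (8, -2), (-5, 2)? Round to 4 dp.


Sides: (-3, -5)->(8, -2): sqrt(130) = 11.401754, (8, -2)->(-5, 2): sqrt(185) = 13.601471, (-5, 2)->(-3, -5): sqrt(53) = 7.28011
Sum = 32.283335
Perimeter = 32.2833

32.2833


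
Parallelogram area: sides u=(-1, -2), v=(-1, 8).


|u x v| = |(-1)*8 - (-2)*(-1)|
= |(-8) - 2| = 10

10


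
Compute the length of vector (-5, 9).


|u| = sqrt((-5)^2 + 9^2) = sqrt(106) = 10.2956

10.2956


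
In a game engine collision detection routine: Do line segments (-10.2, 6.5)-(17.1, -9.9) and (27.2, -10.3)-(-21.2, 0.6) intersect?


Cross products: d1=-405.46, d2=90.73, d3=154.72, d4=-341.47
d1*d2 < 0 and d3*d4 < 0? yes

Yes, they intersect


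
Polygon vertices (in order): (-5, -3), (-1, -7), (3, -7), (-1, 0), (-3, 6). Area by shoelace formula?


Shoelace sum: ((-5)*(-7) - (-1)*(-3)) + ((-1)*(-7) - 3*(-7)) + (3*0 - (-1)*(-7)) + ((-1)*6 - (-3)*0) + ((-3)*(-3) - (-5)*6)
= 86
Area = |86|/2 = 43

43


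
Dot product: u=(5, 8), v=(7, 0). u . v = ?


u . v = u_x*v_x + u_y*v_y = 5*7 + 8*0
= 35 + 0 = 35

35


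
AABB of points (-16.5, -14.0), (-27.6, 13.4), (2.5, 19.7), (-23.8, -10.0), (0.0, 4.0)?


x range: [-27.6, 2.5]
y range: [-14, 19.7]
Bounding box: (-27.6,-14) to (2.5,19.7)

(-27.6,-14) to (2.5,19.7)


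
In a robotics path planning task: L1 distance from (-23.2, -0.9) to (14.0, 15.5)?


|(-23.2)-14| + |(-0.9)-15.5| = 37.2 + 16.4 = 53.6

53.6


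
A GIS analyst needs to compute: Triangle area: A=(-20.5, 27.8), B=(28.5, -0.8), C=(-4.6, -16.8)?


Area = |x_A(y_B-y_C) + x_B(y_C-y_A) + x_C(y_A-y_B)|/2
= |(-328) + (-1271.1) + (-131.56)|/2
= 1730.66/2 = 865.33

865.33


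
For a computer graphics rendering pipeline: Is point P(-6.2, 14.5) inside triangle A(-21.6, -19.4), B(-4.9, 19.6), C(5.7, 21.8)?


Cross products: AB x AP = -34.47, BC x BP = -51.2, CA x CP = -290.99
All same sign? yes

Yes, inside


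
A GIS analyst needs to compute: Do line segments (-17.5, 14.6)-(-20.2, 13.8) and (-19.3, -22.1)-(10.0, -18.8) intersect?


Cross products: d1=1069.37, d2=1054.84, d3=97.65, d4=112.18
d1*d2 < 0 and d3*d4 < 0? no

No, they don't intersect


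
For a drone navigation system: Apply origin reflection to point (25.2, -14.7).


Reflection over origin: (x,y) -> (-x,-y)
(25.2, -14.7) -> (-25.2, 14.7)

(-25.2, 14.7)


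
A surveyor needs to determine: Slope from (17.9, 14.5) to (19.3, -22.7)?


slope = (y2-y1)/(x2-x1) = ((-22.7)-14.5)/(19.3-17.9) = (-37.2)/1.4 = -26.5714

-26.5714


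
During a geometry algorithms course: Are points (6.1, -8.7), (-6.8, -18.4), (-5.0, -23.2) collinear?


Cross product: ((-6.8)-6.1)*((-23.2)-(-8.7)) - ((-18.4)-(-8.7))*((-5)-6.1)
= 79.38

No, not collinear


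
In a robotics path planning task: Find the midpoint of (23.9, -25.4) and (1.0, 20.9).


M = ((23.9+1)/2, ((-25.4)+20.9)/2)
= (12.45, -2.25)

(12.45, -2.25)


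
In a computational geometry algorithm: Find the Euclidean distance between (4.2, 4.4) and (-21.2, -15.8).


dx=-25.4, dy=-20.2
d^2 = (-25.4)^2 + (-20.2)^2 = 1053.2
d = sqrt(1053.2) = 32.453

32.453


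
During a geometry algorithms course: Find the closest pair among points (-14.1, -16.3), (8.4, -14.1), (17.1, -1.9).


d(P0,P1) = 22.6073, d(P0,P2) = 34.3628, d(P1,P2) = 14.9843
Closest: P1 and P2

Closest pair: (8.4, -14.1) and (17.1, -1.9), distance = 14.9843


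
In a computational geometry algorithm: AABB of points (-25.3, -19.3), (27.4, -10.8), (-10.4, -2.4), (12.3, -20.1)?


x range: [-25.3, 27.4]
y range: [-20.1, -2.4]
Bounding box: (-25.3,-20.1) to (27.4,-2.4)

(-25.3,-20.1) to (27.4,-2.4)


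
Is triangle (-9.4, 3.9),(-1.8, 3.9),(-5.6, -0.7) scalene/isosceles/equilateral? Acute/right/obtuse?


Side lengths squared: AB^2=57.76, BC^2=35.6, CA^2=35.6
Sorted: [35.6, 35.6, 57.76]
By sides: Isosceles, By angles: Acute

Isosceles, Acute


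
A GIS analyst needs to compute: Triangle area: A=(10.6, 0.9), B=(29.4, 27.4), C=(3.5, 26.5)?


Area = |x_A(y_B-y_C) + x_B(y_C-y_A) + x_C(y_A-y_B)|/2
= |9.54 + 752.64 + (-92.75)|/2
= 669.43/2 = 334.715

334.715


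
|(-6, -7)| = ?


|u| = sqrt((-6)^2 + (-7)^2) = sqrt(85) = 9.2195

9.2195


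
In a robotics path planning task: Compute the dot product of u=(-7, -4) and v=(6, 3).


u . v = u_x*v_x + u_y*v_y = (-7)*6 + (-4)*3
= (-42) + (-12) = -54

-54


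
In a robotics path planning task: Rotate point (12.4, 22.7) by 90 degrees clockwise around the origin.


90° CW: (x,y) -> (y, -x)
(12.4,22.7) -> (22.7, -12.4)

(22.7, -12.4)


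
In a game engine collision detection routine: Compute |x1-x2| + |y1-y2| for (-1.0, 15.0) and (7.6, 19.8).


|(-1)-7.6| + |15-19.8| = 8.6 + 4.8 = 13.4

13.4


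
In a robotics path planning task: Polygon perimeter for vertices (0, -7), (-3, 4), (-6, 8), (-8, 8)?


Sides: (0, -7)->(-3, 4): sqrt(130) = 11.401754, (-3, 4)->(-6, 8): sqrt(25) = 5, (-6, 8)->(-8, 8): sqrt(4) = 2, (-8, 8)->(0, -7): sqrt(289) = 17
Sum = 35.401754
Perimeter = 35.4018

35.4018


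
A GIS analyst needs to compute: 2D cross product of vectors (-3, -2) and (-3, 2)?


u x v = u_x*v_y - u_y*v_x = (-3)*2 - (-2)*(-3)
= (-6) - 6 = -12

-12


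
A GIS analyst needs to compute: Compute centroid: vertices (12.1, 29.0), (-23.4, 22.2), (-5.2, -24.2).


Centroid = ((x_A+x_B+x_C)/3, (y_A+y_B+y_C)/3)
= ((12.1+(-23.4)+(-5.2))/3, (29+22.2+(-24.2))/3)
= (-5.5, 9)

(-5.5, 9)


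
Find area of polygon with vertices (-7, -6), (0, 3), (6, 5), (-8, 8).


Shoelace sum: ((-7)*3 - 0*(-6)) + (0*5 - 6*3) + (6*8 - (-8)*5) + ((-8)*(-6) - (-7)*8)
= 153
Area = |153|/2 = 76.5

76.5


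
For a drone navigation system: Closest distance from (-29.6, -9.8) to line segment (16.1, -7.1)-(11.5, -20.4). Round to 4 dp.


Project P onto AB: t = 1 (clamped to [0,1])
Closest point on segment: (11.5, -20.4)
Distance: 42.4449

42.4449


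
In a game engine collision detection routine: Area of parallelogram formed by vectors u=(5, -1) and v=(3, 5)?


|u x v| = |5*5 - (-1)*3|
= |25 - (-3)| = 28

28


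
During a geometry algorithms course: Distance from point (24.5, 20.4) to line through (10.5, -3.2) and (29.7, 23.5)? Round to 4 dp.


|cross product| = 79.32
|line direction| = sqrt(1081.53) = 32.8866
Distance = 79.32/sqrt(1081.53) = 2.4119

2.4119


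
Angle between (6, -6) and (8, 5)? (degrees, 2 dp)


u.v = 18, |u| = sqrt(72) = 8.4853, |v| = sqrt(89) = 9.434
cos(theta) = u.v/(|u||v|) = 18/sqrt(6408) = 0.22486
theta = acos(0.22486) = 77.01 degrees

77.01 degrees


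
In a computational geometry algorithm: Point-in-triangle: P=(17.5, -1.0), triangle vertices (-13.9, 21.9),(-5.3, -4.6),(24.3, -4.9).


Cross products: AB x AP = 635.16, BC x BP = 113.4, CA x CP = 33.26
All same sign? yes

Yes, inside


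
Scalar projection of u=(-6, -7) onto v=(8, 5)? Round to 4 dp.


u.v = -83, |v| = sqrt(89) = 9.434
Scalar projection = u.v / |v| = -83 / sqrt(89) = -8.798

-8.798


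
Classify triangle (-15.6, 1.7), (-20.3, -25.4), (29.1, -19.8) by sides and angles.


Side lengths squared: AB^2=756.5, BC^2=2471.72, CA^2=2460.34
Sorted: [756.5, 2460.34, 2471.72]
By sides: Scalene, By angles: Acute

Scalene, Acute


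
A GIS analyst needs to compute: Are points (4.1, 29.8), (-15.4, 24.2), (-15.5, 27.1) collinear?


Cross product: ((-15.4)-4.1)*(27.1-29.8) - (24.2-29.8)*((-15.5)-4.1)
= -57.11

No, not collinear


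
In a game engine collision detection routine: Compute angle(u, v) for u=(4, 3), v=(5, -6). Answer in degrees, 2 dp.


u.v = 2, |u| = sqrt(25) = 5, |v| = sqrt(61) = 7.8102
cos(theta) = u.v/(|u||v|) = 2/sqrt(1525) = 0.051215
theta = acos(0.051215) = 87.06 degrees

87.06 degrees


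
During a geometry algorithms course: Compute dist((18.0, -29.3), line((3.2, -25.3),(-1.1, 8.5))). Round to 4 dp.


|cross product| = 483.04
|line direction| = sqrt(1160.93) = 34.0724
Distance = 483.04/sqrt(1160.93) = 14.1769

14.1769


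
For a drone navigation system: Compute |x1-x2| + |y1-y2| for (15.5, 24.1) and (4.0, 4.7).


|15.5-4| + |24.1-4.7| = 11.5 + 19.4 = 30.9

30.9


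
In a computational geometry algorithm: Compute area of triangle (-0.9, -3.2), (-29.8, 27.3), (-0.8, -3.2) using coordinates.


Area = |x_A(y_B-y_C) + x_B(y_C-y_A) + x_C(y_A-y_B)|/2
= |(-27.45) + 0 + 24.4|/2
= 3.05/2 = 1.525

1.525


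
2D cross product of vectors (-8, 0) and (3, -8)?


u x v = u_x*v_y - u_y*v_x = (-8)*(-8) - 0*3
= 64 - 0 = 64

64


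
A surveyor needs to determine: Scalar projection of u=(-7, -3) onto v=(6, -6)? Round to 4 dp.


u.v = -24, |v| = sqrt(72) = 8.4853
Scalar projection = u.v / |v| = -24 / sqrt(72) = -2.8284

-2.8284


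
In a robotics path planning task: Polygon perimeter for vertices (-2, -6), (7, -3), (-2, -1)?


Sides: (-2, -6)->(7, -3): sqrt(90) = 9.486833, (7, -3)->(-2, -1): sqrt(85) = 9.219544, (-2, -1)->(-2, -6): sqrt(25) = 5
Sum = 23.706377
Perimeter = 23.7064

23.7064


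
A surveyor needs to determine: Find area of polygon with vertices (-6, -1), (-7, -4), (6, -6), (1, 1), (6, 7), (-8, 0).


Shoelace sum: ((-6)*(-4) - (-7)*(-1)) + ((-7)*(-6) - 6*(-4)) + (6*1 - 1*(-6)) + (1*7 - 6*1) + (6*0 - (-8)*7) + ((-8)*(-1) - (-6)*0)
= 160
Area = |160|/2 = 80

80


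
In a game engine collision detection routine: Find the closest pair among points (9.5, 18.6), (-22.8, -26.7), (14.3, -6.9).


d(P0,P1) = 55.6361, d(P0,P2) = 25.9478, d(P1,P2) = 42.0529
Closest: P0 and P2

Closest pair: (9.5, 18.6) and (14.3, -6.9), distance = 25.9478


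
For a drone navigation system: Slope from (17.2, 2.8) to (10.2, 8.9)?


slope = (y2-y1)/(x2-x1) = (8.9-2.8)/(10.2-17.2) = 6.1/(-7) = -0.8714

-0.8714


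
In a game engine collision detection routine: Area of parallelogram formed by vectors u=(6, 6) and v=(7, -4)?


|u x v| = |6*(-4) - 6*7|
= |(-24) - 42| = 66

66


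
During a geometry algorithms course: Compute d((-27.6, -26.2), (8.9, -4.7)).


dx=36.5, dy=21.5
d^2 = 36.5^2 + 21.5^2 = 1794.5
d = sqrt(1794.5) = 42.3615

42.3615


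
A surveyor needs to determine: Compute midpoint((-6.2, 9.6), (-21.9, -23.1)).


M = (((-6.2)+(-21.9))/2, (9.6+(-23.1))/2)
= (-14.05, -6.75)

(-14.05, -6.75)


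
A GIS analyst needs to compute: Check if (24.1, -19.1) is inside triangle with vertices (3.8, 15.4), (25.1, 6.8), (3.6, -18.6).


Cross products: AB x AP = -560.27, BC x BP = 531.45, CA x CP = -697.1
All same sign? no

No, outside


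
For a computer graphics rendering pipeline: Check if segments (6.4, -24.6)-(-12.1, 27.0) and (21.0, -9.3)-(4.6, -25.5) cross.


Cross products: d1=14.4, d2=-1131.54, d3=-1036.41, d4=109.53
d1*d2 < 0 and d3*d4 < 0? yes

Yes, they intersect


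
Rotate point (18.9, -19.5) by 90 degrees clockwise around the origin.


90° CW: (x,y) -> (y, -x)
(18.9,-19.5) -> (-19.5, -18.9)

(-19.5, -18.9)


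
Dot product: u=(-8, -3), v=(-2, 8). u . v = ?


u . v = u_x*v_x + u_y*v_y = (-8)*(-2) + (-3)*8
= 16 + (-24) = -8

-8


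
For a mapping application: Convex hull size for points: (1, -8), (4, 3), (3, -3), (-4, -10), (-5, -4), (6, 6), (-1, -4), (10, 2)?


Convex hull vertices (CCW): (-5, -4), (-4, -10), (1, -8), (10, 2), (6, 6)
Count = 5

5


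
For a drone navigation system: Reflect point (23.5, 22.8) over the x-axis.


Reflection over x-axis: (x,y) -> (x,-y)
(23.5, 22.8) -> (23.5, -22.8)

(23.5, -22.8)


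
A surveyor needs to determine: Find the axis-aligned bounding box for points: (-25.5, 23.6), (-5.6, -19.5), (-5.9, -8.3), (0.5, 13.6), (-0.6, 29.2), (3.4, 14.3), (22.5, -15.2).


x range: [-25.5, 22.5]
y range: [-19.5, 29.2]
Bounding box: (-25.5,-19.5) to (22.5,29.2)

(-25.5,-19.5) to (22.5,29.2)


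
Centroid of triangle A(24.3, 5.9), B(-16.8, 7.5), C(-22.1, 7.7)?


Centroid = ((x_A+x_B+x_C)/3, (y_A+y_B+y_C)/3)
= ((24.3+(-16.8)+(-22.1))/3, (5.9+7.5+7.7)/3)
= (-4.8667, 7.0333)

(-4.8667, 7.0333)


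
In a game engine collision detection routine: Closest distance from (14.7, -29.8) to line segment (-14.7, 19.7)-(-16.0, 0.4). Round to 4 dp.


Project P onto AB: t = 1 (clamped to [0,1])
Closest point on segment: (-16, 0.4)
Distance: 43.0643

43.0643


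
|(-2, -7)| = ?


|u| = sqrt((-2)^2 + (-7)^2) = sqrt(53) = 7.2801

7.2801


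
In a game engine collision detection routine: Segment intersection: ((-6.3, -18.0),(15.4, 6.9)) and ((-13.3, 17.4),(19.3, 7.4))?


Cross products: d1=-1084.04, d2=-55.3, d3=942.48, d4=-86.26
d1*d2 < 0 and d3*d4 < 0? no

No, they don't intersect


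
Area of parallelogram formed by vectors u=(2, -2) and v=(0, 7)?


|u x v| = |2*7 - (-2)*0|
= |14 - 0| = 14

14


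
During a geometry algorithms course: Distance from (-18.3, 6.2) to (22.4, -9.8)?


dx=40.7, dy=-16
d^2 = 40.7^2 + (-16)^2 = 1912.49
d = sqrt(1912.49) = 43.732

43.732


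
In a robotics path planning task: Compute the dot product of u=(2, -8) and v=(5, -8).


u . v = u_x*v_x + u_y*v_y = 2*5 + (-8)*(-8)
= 10 + 64 = 74

74


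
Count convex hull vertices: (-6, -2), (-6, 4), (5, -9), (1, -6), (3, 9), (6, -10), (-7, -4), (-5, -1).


Convex hull vertices (CCW): (-7, -4), (6, -10), (3, 9), (-6, 4)
Count = 4

4


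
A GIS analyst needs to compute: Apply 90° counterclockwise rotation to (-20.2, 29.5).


90° CCW: (x,y) -> (-y, x)
(-20.2,29.5) -> (-29.5, -20.2)

(-29.5, -20.2)


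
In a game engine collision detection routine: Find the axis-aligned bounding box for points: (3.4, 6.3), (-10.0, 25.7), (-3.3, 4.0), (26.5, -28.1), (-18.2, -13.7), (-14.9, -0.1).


x range: [-18.2, 26.5]
y range: [-28.1, 25.7]
Bounding box: (-18.2,-28.1) to (26.5,25.7)

(-18.2,-28.1) to (26.5,25.7)


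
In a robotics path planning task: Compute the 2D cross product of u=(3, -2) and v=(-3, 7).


u x v = u_x*v_y - u_y*v_x = 3*7 - (-2)*(-3)
= 21 - 6 = 15

15


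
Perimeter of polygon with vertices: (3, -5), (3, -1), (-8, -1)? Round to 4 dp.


Sides: (3, -5)->(3, -1): sqrt(16) = 4, (3, -1)->(-8, -1): sqrt(121) = 11, (-8, -1)->(3, -5): sqrt(137) = 11.7047
Sum = 26.7047
Perimeter = 26.7047

26.7047


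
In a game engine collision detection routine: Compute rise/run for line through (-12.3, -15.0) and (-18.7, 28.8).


slope = (y2-y1)/(x2-x1) = (28.8-(-15))/((-18.7)-(-12.3)) = 43.8/(-6.4) = -6.8437

-6.8437


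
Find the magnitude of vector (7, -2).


|u| = sqrt(7^2 + (-2)^2) = sqrt(53) = 7.2801

7.2801


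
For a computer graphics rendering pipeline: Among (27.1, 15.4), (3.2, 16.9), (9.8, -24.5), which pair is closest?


d(P0,P1) = 23.947, d(P0,P2) = 43.4891, d(P1,P2) = 41.9228
Closest: P0 and P1

Closest pair: (27.1, 15.4) and (3.2, 16.9), distance = 23.947


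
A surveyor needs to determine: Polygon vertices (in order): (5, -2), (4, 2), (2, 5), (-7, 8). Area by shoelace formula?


Shoelace sum: (5*2 - 4*(-2)) + (4*5 - 2*2) + (2*8 - (-7)*5) + ((-7)*(-2) - 5*8)
= 59
Area = |59|/2 = 29.5

29.5


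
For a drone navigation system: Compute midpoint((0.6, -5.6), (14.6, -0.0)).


M = ((0.6+14.6)/2, ((-5.6)+0)/2)
= (7.6, -2.8)

(7.6, -2.8)


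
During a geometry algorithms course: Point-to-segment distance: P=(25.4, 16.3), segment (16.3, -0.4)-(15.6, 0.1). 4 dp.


Project P onto AB: t = 1 (clamped to [0,1])
Closest point on segment: (15.6, 0.1)
Distance: 18.9336

18.9336


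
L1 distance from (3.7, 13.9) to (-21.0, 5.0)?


|3.7-(-21)| + |13.9-5| = 24.7 + 8.9 = 33.6

33.6


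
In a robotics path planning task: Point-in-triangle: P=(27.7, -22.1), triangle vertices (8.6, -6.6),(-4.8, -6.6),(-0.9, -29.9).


Cross products: AB x AP = 207.7, BC x BP = 696.8, CA x CP = -592.28
All same sign? no

No, outside


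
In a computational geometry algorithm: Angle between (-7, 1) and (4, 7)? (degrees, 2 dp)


u.v = -21, |u| = sqrt(50) = 7.0711, |v| = sqrt(65) = 8.0623
cos(theta) = u.v/(|u||v|) = -21/sqrt(3250) = -0.368364
theta = acos(-0.368364) = 111.61 degrees

111.61 degrees


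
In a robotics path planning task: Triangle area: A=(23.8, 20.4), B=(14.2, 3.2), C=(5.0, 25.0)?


Area = |x_A(y_B-y_C) + x_B(y_C-y_A) + x_C(y_A-y_B)|/2
= |(-518.84) + 65.32 + 86|/2
= 367.52/2 = 183.76

183.76


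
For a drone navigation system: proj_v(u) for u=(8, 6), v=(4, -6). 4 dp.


u.v = -4, |v| = sqrt(52) = 7.2111
Scalar projection = u.v / |v| = -4 / sqrt(52) = -0.5547

-0.5547


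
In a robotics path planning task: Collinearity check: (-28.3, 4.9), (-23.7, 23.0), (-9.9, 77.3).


Cross product: ((-23.7)-(-28.3))*(77.3-4.9) - (23-4.9)*((-9.9)-(-28.3))
= 0

Yes, collinear


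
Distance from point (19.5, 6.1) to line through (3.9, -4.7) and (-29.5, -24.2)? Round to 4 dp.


|cross product| = 56.52
|line direction| = sqrt(1495.81) = 38.6757
Distance = 56.52/sqrt(1495.81) = 1.4614

1.4614


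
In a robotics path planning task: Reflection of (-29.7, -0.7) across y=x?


Reflection over y=x: (x,y) -> (y,x)
(-29.7, -0.7) -> (-0.7, -29.7)

(-0.7, -29.7)


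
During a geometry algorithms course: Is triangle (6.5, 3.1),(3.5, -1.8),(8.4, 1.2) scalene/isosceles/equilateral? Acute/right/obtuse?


Side lengths squared: AB^2=33.01, BC^2=33.01, CA^2=7.22
Sorted: [7.22, 33.01, 33.01]
By sides: Isosceles, By angles: Acute

Isosceles, Acute


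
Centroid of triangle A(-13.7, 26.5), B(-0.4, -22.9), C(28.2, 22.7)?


Centroid = ((x_A+x_B+x_C)/3, (y_A+y_B+y_C)/3)
= (((-13.7)+(-0.4)+28.2)/3, (26.5+(-22.9)+22.7)/3)
= (4.7, 8.7667)

(4.7, 8.7667)


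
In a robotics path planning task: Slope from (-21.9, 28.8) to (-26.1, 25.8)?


slope = (y2-y1)/(x2-x1) = (25.8-28.8)/((-26.1)-(-21.9)) = (-3)/(-4.2) = 0.7143

0.7143


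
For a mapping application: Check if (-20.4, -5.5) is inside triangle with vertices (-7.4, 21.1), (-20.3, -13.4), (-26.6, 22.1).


Cross products: AB x AP = -105.36, BC x BP = -46.22, CA x CP = -523.72
All same sign? yes

Yes, inside


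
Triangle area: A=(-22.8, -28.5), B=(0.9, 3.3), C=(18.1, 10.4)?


Area = |x_A(y_B-y_C) + x_B(y_C-y_A) + x_C(y_A-y_B)|/2
= |161.88 + 35.01 + (-575.58)|/2
= 378.69/2 = 189.345

189.345


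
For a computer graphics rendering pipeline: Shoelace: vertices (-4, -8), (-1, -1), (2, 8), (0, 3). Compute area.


Shoelace sum: ((-4)*(-1) - (-1)*(-8)) + ((-1)*8 - 2*(-1)) + (2*3 - 0*8) + (0*(-8) - (-4)*3)
= 8
Area = |8|/2 = 4

4


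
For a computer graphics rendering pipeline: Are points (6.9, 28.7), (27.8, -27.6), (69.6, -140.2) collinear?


Cross product: (27.8-6.9)*((-140.2)-28.7) - ((-27.6)-28.7)*(69.6-6.9)
= 0

Yes, collinear


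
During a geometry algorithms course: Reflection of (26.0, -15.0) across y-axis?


Reflection over y-axis: (x,y) -> (-x,y)
(26, -15) -> (-26, -15)

(-26, -15)


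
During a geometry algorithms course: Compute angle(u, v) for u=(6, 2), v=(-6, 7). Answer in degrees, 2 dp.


u.v = -22, |u| = sqrt(40) = 6.3246, |v| = sqrt(85) = 9.2195
cos(theta) = u.v/(|u||v|) = -22/sqrt(3400) = -0.377297
theta = acos(-0.377297) = 112.17 degrees

112.17 degrees


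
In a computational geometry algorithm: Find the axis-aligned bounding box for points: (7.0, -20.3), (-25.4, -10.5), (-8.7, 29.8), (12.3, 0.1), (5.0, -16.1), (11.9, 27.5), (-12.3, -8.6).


x range: [-25.4, 12.3]
y range: [-20.3, 29.8]
Bounding box: (-25.4,-20.3) to (12.3,29.8)

(-25.4,-20.3) to (12.3,29.8)


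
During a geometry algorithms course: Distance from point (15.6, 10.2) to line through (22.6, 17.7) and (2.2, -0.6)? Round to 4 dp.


|cross product| = 24.9
|line direction| = sqrt(751.05) = 27.4053
Distance = 24.9/sqrt(751.05) = 0.9086

0.9086


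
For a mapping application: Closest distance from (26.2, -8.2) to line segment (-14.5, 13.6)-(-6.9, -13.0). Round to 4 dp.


Project P onto AB: t = 1 (clamped to [0,1])
Closest point on segment: (-6.9, -13)
Distance: 33.4462

33.4462


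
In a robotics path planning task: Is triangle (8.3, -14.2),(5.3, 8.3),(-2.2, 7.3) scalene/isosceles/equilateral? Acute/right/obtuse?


Side lengths squared: AB^2=515.25, BC^2=57.25, CA^2=572.5
Sorted: [57.25, 515.25, 572.5]
By sides: Scalene, By angles: Right

Scalene, Right


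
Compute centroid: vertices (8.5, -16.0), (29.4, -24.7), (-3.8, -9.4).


Centroid = ((x_A+x_B+x_C)/3, (y_A+y_B+y_C)/3)
= ((8.5+29.4+(-3.8))/3, ((-16)+(-24.7)+(-9.4))/3)
= (11.3667, -16.7)

(11.3667, -16.7)


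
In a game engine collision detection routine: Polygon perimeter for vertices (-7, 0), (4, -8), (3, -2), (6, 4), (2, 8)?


Sides: (-7, 0)->(4, -8): sqrt(185) = 13.601471, (4, -8)->(3, -2): sqrt(37) = 6.082763, (3, -2)->(6, 4): sqrt(45) = 6.708204, (6, 4)->(2, 8): sqrt(32) = 5.656854, (2, 8)->(-7, 0): sqrt(145) = 12.041595
Sum = 44.090887
Perimeter = 44.0909

44.0909


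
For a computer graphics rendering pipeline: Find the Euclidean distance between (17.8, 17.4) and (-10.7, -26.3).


dx=-28.5, dy=-43.7
d^2 = (-28.5)^2 + (-43.7)^2 = 2721.94
d = sqrt(2721.94) = 52.1722

52.1722


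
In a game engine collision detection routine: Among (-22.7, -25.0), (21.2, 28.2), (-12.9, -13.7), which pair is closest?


d(P0,P1) = 68.9743, d(P0,P2) = 14.9576, d(P1,P2) = 54.0224
Closest: P0 and P2

Closest pair: (-22.7, -25.0) and (-12.9, -13.7), distance = 14.9576


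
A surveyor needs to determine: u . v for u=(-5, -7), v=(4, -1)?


u . v = u_x*v_x + u_y*v_y = (-5)*4 + (-7)*(-1)
= (-20) + 7 = -13

-13


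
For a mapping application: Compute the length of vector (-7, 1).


|u| = sqrt((-7)^2 + 1^2) = sqrt(50) = 7.0711

7.0711


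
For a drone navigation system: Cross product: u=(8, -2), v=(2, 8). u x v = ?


u x v = u_x*v_y - u_y*v_x = 8*8 - (-2)*2
= 64 - (-4) = 68

68


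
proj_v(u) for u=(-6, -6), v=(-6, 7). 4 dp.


u.v = -6, |v| = sqrt(85) = 9.2195
Scalar projection = u.v / |v| = -6 / sqrt(85) = -0.6508

-0.6508


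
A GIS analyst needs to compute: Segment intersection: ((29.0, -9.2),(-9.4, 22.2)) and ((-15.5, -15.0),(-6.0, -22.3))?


Cross products: d1=379.95, d2=397.93, d3=1620.02, d4=1602.04
d1*d2 < 0 and d3*d4 < 0? no

No, they don't intersect


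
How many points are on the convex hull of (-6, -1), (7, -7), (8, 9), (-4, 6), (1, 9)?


Convex hull vertices (CCW): (-6, -1), (7, -7), (8, 9), (1, 9), (-4, 6)
Count = 5

5


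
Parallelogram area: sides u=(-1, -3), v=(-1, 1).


|u x v| = |(-1)*1 - (-3)*(-1)|
= |(-1) - 3| = 4

4


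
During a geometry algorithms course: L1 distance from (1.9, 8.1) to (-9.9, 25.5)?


|1.9-(-9.9)| + |8.1-25.5| = 11.8 + 17.4 = 29.2

29.2


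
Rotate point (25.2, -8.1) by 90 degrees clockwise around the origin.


90° CW: (x,y) -> (y, -x)
(25.2,-8.1) -> (-8.1, -25.2)

(-8.1, -25.2)


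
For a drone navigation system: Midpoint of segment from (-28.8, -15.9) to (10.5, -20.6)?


M = (((-28.8)+10.5)/2, ((-15.9)+(-20.6))/2)
= (-9.15, -18.25)

(-9.15, -18.25)


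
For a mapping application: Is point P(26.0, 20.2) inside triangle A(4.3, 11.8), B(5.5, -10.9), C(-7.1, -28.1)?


Cross products: AB x AP = 502.67, BC x BP = -39.26, CA x CP = -770.07
All same sign? no

No, outside


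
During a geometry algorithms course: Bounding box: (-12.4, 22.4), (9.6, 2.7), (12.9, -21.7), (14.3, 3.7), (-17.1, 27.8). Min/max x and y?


x range: [-17.1, 14.3]
y range: [-21.7, 27.8]
Bounding box: (-17.1,-21.7) to (14.3,27.8)

(-17.1,-21.7) to (14.3,27.8)


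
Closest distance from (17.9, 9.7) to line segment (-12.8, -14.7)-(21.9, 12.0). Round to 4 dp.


Project P onto AB: t = 0.8956 (clamped to [0,1])
Closest point on segment: (18.2759, 9.2114)
Distance: 0.6164

0.6164


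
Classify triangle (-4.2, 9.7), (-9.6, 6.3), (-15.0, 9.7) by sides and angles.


Side lengths squared: AB^2=40.72, BC^2=40.72, CA^2=116.64
Sorted: [40.72, 40.72, 116.64]
By sides: Isosceles, By angles: Obtuse

Isosceles, Obtuse


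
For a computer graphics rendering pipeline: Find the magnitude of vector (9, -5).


|u| = sqrt(9^2 + (-5)^2) = sqrt(106) = 10.2956

10.2956


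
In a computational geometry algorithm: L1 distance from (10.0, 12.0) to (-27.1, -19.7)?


|10-(-27.1)| + |12-(-19.7)| = 37.1 + 31.7 = 68.8

68.8


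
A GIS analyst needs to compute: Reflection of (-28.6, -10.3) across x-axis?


Reflection over x-axis: (x,y) -> (x,-y)
(-28.6, -10.3) -> (-28.6, 10.3)

(-28.6, 10.3)


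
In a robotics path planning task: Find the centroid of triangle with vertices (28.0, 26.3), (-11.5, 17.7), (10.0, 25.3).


Centroid = ((x_A+x_B+x_C)/3, (y_A+y_B+y_C)/3)
= ((28+(-11.5)+10)/3, (26.3+17.7+25.3)/3)
= (8.8333, 23.1)

(8.8333, 23.1)


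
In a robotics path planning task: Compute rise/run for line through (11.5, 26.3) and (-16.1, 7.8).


slope = (y2-y1)/(x2-x1) = (7.8-26.3)/((-16.1)-11.5) = (-18.5)/(-27.6) = 0.6703

0.6703


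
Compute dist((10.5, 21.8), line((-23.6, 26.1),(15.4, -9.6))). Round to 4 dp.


|cross product| = 1049.67
|line direction| = sqrt(2795.49) = 52.8724
Distance = 1049.67/sqrt(2795.49) = 19.8529

19.8529


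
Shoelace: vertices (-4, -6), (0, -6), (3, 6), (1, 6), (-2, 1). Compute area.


Shoelace sum: ((-4)*(-6) - 0*(-6)) + (0*6 - 3*(-6)) + (3*6 - 1*6) + (1*1 - (-2)*6) + ((-2)*(-6) - (-4)*1)
= 83
Area = |83|/2 = 41.5

41.5


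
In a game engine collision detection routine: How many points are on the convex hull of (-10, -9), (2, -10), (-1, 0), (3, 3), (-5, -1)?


Convex hull vertices (CCW): (-10, -9), (2, -10), (3, 3), (-5, -1)
Count = 4

4


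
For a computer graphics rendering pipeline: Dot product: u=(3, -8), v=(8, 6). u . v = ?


u . v = u_x*v_x + u_y*v_y = 3*8 + (-8)*6
= 24 + (-48) = -24

-24


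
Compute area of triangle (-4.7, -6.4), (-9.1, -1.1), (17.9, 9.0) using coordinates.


Area = |x_A(y_B-y_C) + x_B(y_C-y_A) + x_C(y_A-y_B)|/2
= |47.47 + (-140.14) + (-94.87)|/2
= 187.54/2 = 93.77

93.77


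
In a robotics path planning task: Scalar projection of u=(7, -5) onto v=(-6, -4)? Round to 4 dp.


u.v = -22, |v| = sqrt(52) = 7.2111
Scalar projection = u.v / |v| = -22 / sqrt(52) = -3.0509

-3.0509


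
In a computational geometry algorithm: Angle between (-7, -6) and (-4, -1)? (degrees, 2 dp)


u.v = 34, |u| = sqrt(85) = 9.2195, |v| = sqrt(17) = 4.1231
cos(theta) = u.v/(|u||v|) = 34/sqrt(1445) = 0.894427
theta = acos(0.894427) = 26.57 degrees

26.57 degrees


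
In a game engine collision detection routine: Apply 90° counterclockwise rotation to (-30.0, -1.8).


90° CCW: (x,y) -> (-y, x)
(-30,-1.8) -> (1.8, -30)

(1.8, -30)


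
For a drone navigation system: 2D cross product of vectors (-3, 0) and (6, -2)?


u x v = u_x*v_y - u_y*v_x = (-3)*(-2) - 0*6
= 6 - 0 = 6

6


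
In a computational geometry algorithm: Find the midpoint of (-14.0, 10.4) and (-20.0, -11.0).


M = (((-14)+(-20))/2, (10.4+(-11))/2)
= (-17, -0.3)

(-17, -0.3)


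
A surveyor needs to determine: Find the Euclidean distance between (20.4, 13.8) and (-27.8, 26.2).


dx=-48.2, dy=12.4
d^2 = (-48.2)^2 + 12.4^2 = 2477
d = sqrt(2477) = 49.7695

49.7695


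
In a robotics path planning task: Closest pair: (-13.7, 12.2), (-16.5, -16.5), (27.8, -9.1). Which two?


d(P0,P1) = 28.8363, d(P0,P2) = 46.647, d(P1,P2) = 44.9138
Closest: P0 and P1

Closest pair: (-13.7, 12.2) and (-16.5, -16.5), distance = 28.8363


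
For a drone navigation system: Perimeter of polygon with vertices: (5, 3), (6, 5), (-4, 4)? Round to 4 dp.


Sides: (5, 3)->(6, 5): sqrt(5) = 2.236068, (6, 5)->(-4, 4): sqrt(101) = 10.049876, (-4, 4)->(5, 3): sqrt(82) = 9.055385
Sum = 21.341329
Perimeter = 21.3413

21.3413


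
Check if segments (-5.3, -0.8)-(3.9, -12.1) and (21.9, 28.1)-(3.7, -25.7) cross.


Cross products: d1=-937.38, d2=-236.76, d3=573.24, d4=-127.38
d1*d2 < 0 and d3*d4 < 0? no

No, they don't intersect


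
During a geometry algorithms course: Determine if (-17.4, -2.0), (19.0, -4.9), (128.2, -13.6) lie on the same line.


Cross product: (19-(-17.4))*((-13.6)-(-2)) - ((-4.9)-(-2))*(128.2-(-17.4))
= 0

Yes, collinear


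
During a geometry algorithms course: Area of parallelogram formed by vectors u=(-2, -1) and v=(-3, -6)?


|u x v| = |(-2)*(-6) - (-1)*(-3)|
= |12 - 3| = 9

9


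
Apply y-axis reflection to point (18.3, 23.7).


Reflection over y-axis: (x,y) -> (-x,y)
(18.3, 23.7) -> (-18.3, 23.7)

(-18.3, 23.7)


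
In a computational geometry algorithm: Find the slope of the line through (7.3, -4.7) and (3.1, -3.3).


slope = (y2-y1)/(x2-x1) = ((-3.3)-(-4.7))/(3.1-7.3) = 1.4/(-4.2) = -0.3333

-0.3333


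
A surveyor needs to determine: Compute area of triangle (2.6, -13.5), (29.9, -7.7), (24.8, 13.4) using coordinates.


Area = |x_A(y_B-y_C) + x_B(y_C-y_A) + x_C(y_A-y_B)|/2
= |(-54.86) + 804.31 + (-143.84)|/2
= 605.61/2 = 302.805

302.805


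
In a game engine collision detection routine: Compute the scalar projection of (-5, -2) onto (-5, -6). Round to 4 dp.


u.v = 37, |v| = sqrt(61) = 7.8102
Scalar projection = u.v / |v| = 37 / sqrt(61) = 4.7374

4.7374


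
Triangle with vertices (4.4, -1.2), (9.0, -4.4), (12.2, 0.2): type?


Side lengths squared: AB^2=31.4, BC^2=31.4, CA^2=62.8
Sorted: [31.4, 31.4, 62.8]
By sides: Isosceles, By angles: Right

Isosceles, Right


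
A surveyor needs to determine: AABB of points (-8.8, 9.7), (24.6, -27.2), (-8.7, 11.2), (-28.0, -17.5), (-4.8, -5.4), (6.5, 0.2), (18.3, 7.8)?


x range: [-28, 24.6]
y range: [-27.2, 11.2]
Bounding box: (-28,-27.2) to (24.6,11.2)

(-28,-27.2) to (24.6,11.2)


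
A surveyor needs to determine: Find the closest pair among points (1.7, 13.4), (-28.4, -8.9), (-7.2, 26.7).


d(P0,P1) = 37.4606, d(P0,P2) = 16.0031, d(P1,P2) = 41.4343
Closest: P0 and P2

Closest pair: (1.7, 13.4) and (-7.2, 26.7), distance = 16.0031
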